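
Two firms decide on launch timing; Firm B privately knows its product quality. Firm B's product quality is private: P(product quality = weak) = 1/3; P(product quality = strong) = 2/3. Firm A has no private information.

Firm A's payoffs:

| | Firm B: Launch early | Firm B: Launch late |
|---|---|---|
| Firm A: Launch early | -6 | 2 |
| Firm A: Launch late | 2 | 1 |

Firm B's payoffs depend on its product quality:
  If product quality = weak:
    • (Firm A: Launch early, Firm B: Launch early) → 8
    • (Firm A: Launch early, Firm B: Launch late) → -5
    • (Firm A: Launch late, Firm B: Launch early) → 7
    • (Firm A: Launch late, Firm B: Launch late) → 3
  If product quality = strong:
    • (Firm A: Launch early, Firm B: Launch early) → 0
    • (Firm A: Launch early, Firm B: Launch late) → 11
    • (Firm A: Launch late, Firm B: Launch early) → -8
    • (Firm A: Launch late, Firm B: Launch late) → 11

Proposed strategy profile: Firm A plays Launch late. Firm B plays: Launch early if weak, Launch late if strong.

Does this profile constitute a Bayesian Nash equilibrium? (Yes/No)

Firm A plays Launch late: E[Launch late] = 1/3·(2) + 2/3·(1) = 4/3; E[Launch early] = -2/3. Best-responding. ✓
Firm B (product quality weak), facing Launch late: Launch early gives 7, Launch late gives 3. Proposed Launch early is best. ✓
Firm B (product quality strong), facing Launch late: Launch early gives -8, Launch late gives 11. Proposed Launch late is best. ✓

Yes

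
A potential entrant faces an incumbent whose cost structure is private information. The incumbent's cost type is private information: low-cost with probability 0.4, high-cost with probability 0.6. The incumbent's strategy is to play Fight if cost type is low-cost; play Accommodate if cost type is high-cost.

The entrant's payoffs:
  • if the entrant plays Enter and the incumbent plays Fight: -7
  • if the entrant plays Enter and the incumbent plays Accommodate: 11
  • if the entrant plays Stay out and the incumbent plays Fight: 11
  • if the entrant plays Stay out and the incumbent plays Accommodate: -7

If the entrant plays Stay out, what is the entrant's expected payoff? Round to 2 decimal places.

E[Stay out] = 0.4·11 + 0.6·(-7) = 4.4 + (-4.2) = 0.2

0.20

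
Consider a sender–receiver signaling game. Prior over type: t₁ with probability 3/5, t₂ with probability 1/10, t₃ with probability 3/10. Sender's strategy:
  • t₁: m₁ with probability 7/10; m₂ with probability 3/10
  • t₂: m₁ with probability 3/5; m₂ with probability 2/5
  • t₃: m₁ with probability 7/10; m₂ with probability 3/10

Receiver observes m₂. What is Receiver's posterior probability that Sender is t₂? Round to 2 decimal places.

0.13

P(m₂) = (3/5)·(3/10) + (1/10)·(2/5) + (3/10)·(3/10) = 31/100
P(t₂ | m₂) = ((1/10)·(2/5)) / (31/100) = (1/25) / (31/100) = 4/31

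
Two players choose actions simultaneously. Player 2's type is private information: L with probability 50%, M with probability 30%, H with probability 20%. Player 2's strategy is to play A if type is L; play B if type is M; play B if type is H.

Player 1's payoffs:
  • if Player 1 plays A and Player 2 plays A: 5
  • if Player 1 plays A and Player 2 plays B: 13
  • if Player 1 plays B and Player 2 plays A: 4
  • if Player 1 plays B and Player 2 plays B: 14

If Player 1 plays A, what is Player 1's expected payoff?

9

E[A] = 0.5·5 + 0.3·13 + 0.2·13 = 2.5 + 3.9 + 2.6 = 9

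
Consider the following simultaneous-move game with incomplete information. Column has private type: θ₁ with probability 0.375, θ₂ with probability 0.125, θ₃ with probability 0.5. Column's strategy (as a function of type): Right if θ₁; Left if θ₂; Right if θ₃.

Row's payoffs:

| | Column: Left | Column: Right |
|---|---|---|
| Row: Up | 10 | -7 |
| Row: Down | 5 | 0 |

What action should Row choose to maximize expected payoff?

Down

E[Up] = 0.375·(-7) + 0.125·(10) + 0.5·(-7) = -4.875
E[Down] = 0.375·(0) + 0.125·(5) + 0.5·(0) = 0.625
Best response: Down (0.625 is the largest).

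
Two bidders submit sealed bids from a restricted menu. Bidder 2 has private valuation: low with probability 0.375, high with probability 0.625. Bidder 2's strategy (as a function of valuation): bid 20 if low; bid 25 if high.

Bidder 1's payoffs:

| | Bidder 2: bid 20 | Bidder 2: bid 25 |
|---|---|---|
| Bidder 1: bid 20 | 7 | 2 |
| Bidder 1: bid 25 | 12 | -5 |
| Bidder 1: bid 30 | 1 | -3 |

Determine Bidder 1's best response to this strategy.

bid 20

E[bid 20] = 0.375·(7) + 0.625·(2) = 3.875
E[bid 25] = 0.375·(12) + 0.625·(-5) = 1.375
E[bid 30] = 0.375·(1) + 0.625·(-3) = -1.5
Best response: bid 20 (3.875 is the largest).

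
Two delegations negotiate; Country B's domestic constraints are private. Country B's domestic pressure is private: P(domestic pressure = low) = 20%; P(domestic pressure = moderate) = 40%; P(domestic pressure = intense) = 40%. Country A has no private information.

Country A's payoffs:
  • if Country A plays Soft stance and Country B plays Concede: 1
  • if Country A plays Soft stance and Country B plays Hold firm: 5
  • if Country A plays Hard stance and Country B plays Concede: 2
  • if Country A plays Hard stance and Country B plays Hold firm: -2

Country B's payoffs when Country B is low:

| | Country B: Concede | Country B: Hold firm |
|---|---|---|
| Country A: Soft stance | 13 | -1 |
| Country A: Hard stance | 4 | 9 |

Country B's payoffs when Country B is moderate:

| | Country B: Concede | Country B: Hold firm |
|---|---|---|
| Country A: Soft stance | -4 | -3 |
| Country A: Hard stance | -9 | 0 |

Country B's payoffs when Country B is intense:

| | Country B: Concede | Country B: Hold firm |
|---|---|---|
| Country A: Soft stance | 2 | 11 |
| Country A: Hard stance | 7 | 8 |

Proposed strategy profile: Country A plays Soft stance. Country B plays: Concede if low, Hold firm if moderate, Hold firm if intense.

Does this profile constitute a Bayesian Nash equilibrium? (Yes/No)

Yes

Country A plays Soft stance: E[Soft stance] = 0.2·(1) + 0.4·(5) + 0.4·(5) = 4.2; E[Hard stance] = -1.2. Best-responding. ✓
Country B (domestic pressure low), facing Soft stance: Concede gives 13, Hold firm gives -1. Proposed Concede is best. ✓
Country B (domestic pressure moderate), facing Soft stance: Concede gives -4, Hold firm gives -3. Proposed Hold firm is best. ✓
Country B (domestic pressure intense), facing Soft stance: Concede gives 2, Hold firm gives 11. Proposed Hold firm is best. ✓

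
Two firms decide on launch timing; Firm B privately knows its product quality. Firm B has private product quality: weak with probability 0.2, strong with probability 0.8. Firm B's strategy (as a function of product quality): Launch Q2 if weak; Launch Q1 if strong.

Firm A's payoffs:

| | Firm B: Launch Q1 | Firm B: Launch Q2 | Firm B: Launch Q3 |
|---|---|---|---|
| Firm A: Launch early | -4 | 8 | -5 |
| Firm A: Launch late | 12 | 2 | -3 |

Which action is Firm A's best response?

E[Launch early] = 0.2·(8) + 0.8·(-4) = -1.6
E[Launch late] = 0.2·(2) + 0.8·(12) = 10
Best response: Launch late (10 is the largest).

Launch late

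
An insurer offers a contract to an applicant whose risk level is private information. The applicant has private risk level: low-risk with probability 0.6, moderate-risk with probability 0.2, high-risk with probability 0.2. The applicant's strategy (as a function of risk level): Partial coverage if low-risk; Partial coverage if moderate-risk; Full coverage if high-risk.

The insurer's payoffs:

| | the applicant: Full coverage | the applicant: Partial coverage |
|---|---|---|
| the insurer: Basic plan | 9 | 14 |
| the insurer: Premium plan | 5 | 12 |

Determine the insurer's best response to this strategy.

Basic plan

E[Basic plan] = 0.6·(14) + 0.2·(14) + 0.2·(9) = 13
E[Premium plan] = 0.6·(12) + 0.2·(12) + 0.2·(5) = 10.6
Best response: Basic plan (13 is the largest).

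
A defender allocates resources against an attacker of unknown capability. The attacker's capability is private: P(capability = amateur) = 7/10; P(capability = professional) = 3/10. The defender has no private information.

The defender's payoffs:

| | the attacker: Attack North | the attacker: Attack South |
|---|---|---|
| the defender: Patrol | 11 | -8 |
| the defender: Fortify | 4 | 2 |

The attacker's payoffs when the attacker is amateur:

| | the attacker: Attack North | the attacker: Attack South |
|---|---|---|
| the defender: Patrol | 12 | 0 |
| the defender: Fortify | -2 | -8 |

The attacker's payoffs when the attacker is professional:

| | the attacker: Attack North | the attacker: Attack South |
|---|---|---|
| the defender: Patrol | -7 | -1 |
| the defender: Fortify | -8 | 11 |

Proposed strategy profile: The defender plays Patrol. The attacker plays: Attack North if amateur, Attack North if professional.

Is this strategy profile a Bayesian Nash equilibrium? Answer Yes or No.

No

The defender plays Patrol: E[Patrol] = 7/10·(11) + 3/10·(11) = 11; E[Fortify] = 4. Best-responding. ✓
The attacker (capability amateur), facing Patrol: Attack North gives 12, Attack South gives 0. Proposed Attack North is best. ✓
The attacker (capability professional), facing Patrol: Attack North gives -7, Attack South gives -1. Proposed Attack North is not best — profitable deviation exists. ✗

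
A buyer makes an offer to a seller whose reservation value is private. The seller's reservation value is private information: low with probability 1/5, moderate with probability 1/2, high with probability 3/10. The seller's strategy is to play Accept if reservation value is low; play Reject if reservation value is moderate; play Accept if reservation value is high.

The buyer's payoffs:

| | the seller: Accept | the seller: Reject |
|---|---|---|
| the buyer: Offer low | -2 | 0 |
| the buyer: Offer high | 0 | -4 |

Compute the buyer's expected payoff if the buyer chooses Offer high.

Take the expectation over the seller's reservation value, weighting each type's action by its prior probability.
E[Offer high] = 1/5·0 + 1/2·(-4) + 3/10·0 = 0 + (-2) + 0 = -2

-2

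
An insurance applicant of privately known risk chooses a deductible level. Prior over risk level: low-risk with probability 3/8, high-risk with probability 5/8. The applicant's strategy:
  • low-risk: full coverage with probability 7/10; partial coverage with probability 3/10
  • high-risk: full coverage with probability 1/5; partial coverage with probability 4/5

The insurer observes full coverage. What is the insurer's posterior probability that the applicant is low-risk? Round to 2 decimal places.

P(full coverage) = (3/8)·(7/10) + (5/8)·(1/5) = 31/80
P(low-risk | full coverage) = ((3/8)·(7/10)) / (31/80) = (21/80) / (31/80) = 21/31

0.68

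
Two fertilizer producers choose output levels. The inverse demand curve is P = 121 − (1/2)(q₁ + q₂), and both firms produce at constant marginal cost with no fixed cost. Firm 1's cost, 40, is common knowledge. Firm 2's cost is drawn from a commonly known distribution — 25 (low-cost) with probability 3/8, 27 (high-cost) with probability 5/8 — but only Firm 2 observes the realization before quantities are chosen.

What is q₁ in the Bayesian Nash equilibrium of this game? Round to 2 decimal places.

Firm 2 with cost c maximizes (121 − (1/2)(q₁+q₂) − c)·q₂, giving q₂(c) = (121 − c − (1/2)q₁).
E[c₂] = 3/8·25 + 5/8·27 = 26.25
Firm 1's FOC against E[q₂] yields q₁ = (121 − 2·40 + E[c₂])/(3/2) = (121 − 80 + 26.25)/(3/2) = 44.8333.

44.83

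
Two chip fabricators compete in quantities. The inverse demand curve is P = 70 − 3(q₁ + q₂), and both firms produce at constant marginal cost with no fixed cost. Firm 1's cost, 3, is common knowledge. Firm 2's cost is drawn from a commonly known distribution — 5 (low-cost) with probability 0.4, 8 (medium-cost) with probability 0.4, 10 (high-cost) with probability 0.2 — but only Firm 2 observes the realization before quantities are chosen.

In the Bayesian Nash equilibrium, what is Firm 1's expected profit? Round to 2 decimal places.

187.76

Type-c best response for Firm 2: q₂(c) = (70 − c)/6 − q₁/2.
Firm 1 maximizes expected profit; its first-order condition is 70 − 6q₁ − 3E[q₂] − 3 = 0.
Substituting E[q₂] and solving: E[c₂] = 7.2, so q₁ = (70 − 2·3 + 7.2)/9 = 7.91111.
E[P] = 70 − 3·(q₁ + E[q₂]) = 26.7333; Firm 1's expected profit = (E[P] − 3)·q₁ = (26.7333 − 3)·7.91111 = 187.757.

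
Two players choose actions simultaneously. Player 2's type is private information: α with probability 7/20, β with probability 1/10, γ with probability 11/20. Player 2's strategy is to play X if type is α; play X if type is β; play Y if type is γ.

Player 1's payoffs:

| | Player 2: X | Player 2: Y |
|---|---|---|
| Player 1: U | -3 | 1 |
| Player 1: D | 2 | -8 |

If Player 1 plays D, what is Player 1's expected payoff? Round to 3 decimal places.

-3.500

Take the expectation over Player 2's type, weighting each type's action by its prior probability.
E[D] = 7/20·2 + 1/10·2 + 11/20·(-8) = 7/10 + 1/5 + (-22/5) = -7/2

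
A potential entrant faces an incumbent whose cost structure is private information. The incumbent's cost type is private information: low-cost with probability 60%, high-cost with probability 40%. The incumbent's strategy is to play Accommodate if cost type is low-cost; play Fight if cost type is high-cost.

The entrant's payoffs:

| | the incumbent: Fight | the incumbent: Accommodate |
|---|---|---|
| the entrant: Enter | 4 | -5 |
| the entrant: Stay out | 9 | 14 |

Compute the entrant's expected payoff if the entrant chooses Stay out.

E[Stay out] = 0.6·14 + 0.4·9 = 8.4 + 3.6 = 12

12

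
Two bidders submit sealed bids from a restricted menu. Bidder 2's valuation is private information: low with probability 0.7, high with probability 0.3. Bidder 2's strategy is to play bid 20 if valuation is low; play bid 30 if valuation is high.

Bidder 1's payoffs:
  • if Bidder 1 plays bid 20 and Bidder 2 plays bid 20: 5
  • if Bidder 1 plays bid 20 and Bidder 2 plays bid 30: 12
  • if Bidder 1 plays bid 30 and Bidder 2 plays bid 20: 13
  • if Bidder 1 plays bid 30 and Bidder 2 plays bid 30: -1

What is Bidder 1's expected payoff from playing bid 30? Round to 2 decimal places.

8.80

E[bid 30] = 0.7·13 + 0.3·(-1) = 9.1 + (-0.3) = 8.8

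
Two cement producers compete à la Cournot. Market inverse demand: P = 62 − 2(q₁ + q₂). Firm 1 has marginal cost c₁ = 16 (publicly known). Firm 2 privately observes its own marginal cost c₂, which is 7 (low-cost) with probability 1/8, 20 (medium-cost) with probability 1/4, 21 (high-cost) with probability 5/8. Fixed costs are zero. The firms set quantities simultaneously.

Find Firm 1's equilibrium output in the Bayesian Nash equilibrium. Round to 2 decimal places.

8.17

Each type of Firm 2 best-responds to q₁; Firm 1 best-responds to the expected q₂ over Firm 2's types.
Firm 2 with cost c maximizes (62 − 2(q₁+q₂) − c)·q₂, giving q₂(c) = (62 − c − 2q₁)/4.
E[c₂] = 1/8·7 + 1/4·20 + 5/8·21 = 19
Firm 1's FOC against E[q₂] yields q₁ = (62 − 2·16 + E[c₂])/6 = (62 − 32 + 19)/6 = 8.16667.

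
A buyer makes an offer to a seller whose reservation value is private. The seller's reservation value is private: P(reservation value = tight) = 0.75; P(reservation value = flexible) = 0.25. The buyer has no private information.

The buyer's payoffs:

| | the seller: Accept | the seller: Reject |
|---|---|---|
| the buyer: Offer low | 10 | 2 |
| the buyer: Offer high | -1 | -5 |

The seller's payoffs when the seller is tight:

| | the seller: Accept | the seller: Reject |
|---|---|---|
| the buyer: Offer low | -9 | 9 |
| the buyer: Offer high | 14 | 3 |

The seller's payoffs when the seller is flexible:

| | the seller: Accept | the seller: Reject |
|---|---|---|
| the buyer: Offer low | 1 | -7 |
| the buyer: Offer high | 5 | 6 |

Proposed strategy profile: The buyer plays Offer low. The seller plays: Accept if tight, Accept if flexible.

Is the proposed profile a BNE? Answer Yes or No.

A profile is a BNE iff every type of every player is best-responding given beliefs about the other side.
The buyer plays Offer low: E[Offer low] = 0.75·(10) + 0.25·(10) = 10; E[Offer high] = -1. Best-responding. ✓
The seller (reservation value tight), facing Offer low: Accept gives -9, Reject gives 9. Proposed Accept is not best — profitable deviation exists. ✗
The seller (reservation value flexible), facing Offer low: Accept gives 1, Reject gives -7. Proposed Accept is best. ✓

No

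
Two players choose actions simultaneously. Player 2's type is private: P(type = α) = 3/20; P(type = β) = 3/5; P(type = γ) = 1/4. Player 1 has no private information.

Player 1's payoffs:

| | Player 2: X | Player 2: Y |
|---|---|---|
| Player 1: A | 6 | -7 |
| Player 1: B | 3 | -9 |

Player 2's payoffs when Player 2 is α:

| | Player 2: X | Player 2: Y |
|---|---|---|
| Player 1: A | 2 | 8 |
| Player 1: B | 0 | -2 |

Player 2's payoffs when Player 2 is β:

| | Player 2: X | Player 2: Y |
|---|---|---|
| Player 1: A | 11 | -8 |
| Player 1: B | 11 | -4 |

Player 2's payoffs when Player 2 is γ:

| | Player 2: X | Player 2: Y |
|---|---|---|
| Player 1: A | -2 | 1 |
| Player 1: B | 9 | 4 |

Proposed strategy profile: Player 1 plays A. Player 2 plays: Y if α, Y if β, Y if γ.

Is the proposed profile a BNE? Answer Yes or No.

Player 1 plays A: E[A] = 3/20·(-7) + 3/5·(-7) + 1/4·(-7) = -7; E[B] = -9. Best-responding. ✓
Player 2 (type α), facing A: X gives 2, Y gives 8. Proposed Y is best. ✓
Player 2 (type β), facing A: X gives 11, Y gives -8. Proposed Y is not best — profitable deviation exists. ✗
Player 2 (type γ), facing A: X gives -2, Y gives 1. Proposed Y is best. ✓

No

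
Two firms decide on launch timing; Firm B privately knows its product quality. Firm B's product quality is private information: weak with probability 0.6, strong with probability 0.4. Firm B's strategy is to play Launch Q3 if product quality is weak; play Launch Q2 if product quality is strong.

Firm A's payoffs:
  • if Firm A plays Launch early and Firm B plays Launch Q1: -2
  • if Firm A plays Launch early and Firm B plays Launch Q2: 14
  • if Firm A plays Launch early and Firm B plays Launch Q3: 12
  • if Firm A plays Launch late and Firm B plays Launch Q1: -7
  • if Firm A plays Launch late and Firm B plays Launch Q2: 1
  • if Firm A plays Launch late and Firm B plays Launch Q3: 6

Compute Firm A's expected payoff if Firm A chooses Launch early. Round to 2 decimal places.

E[Launch early] = 0.6·12 + 0.4·14 = 7.2 + 5.6 = 12.8

12.80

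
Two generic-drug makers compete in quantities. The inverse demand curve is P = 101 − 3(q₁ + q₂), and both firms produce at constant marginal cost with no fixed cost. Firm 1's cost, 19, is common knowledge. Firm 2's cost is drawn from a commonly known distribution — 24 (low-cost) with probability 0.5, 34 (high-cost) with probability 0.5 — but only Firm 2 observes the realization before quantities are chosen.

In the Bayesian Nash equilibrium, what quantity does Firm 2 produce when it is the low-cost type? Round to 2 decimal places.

7.72

Type-c best response for Firm 2: q₂(c) = (101 − c)/6 − q₁/2.
Firm 1 maximizes expected profit; its first-order condition is 101 − 6q₁ − 3E[q₂] − 19 = 0.
Substituting E[q₂] and solving: E[c₂] = 29, so q₁ = (101 − 2·19 + 29)/9 = 10.2222.
q₂(low-cost) = (101 − 24 − 3·10.2222)/6 = 7.72222.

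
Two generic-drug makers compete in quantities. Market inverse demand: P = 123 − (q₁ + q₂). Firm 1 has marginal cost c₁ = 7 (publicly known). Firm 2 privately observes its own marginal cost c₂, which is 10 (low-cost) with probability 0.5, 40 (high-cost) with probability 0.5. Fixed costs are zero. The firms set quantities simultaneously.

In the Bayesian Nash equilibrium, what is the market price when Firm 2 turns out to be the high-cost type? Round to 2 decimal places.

Type-c best response for Firm 2: q₂(c) = (123 − c)/2 − q₁/2.
Firm 1 maximizes expected profit; its first-order condition is 123 − 2q₁ − E[q₂] − 7 = 0.
Substituting E[q₂] and solving: E[c₂] = 25, so q₁ = (123 − 2·7 + 25)/3 = 44.6667.
q₂(high-cost) = 19.1667, so P = 123 − (44.6667 + 19.1667) = 59.1667.

59.17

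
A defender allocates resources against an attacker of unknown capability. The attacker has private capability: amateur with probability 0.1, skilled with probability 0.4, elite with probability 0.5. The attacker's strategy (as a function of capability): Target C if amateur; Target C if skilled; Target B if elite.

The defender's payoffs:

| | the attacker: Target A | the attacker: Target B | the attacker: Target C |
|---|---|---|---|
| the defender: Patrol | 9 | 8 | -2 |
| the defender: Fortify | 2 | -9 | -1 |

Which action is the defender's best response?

Patrol

E[Patrol] = 0.1·(-2) + 0.4·(-2) + 0.5·(8) = 3
E[Fortify] = 0.1·(-1) + 0.4·(-1) + 0.5·(-9) = -5
Best response: Patrol (3 is the largest).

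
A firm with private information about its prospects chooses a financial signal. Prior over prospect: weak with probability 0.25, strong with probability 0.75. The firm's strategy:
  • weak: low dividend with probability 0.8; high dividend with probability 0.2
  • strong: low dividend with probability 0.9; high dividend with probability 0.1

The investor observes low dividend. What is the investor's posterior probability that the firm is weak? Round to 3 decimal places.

P(low dividend) = 0.25·0.8 + 0.75·0.9 = 0.875
P(weak | low dividend) = (0.25·0.8) / 0.875 = 0.2 / 0.875 = 0.228571

0.229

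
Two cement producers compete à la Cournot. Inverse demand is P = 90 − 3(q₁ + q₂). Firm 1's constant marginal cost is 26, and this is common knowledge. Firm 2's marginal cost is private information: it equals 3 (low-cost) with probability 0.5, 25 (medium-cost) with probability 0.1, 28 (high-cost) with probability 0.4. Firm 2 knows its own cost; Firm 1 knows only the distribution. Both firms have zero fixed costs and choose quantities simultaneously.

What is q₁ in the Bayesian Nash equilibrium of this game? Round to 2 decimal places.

5.91

Each type of Firm 2 best-responds to q₁; Firm 1 best-responds to the expected q₂ over Firm 2's types.
Firm 2 with cost c maximizes (90 − 3(q₁+q₂) − c)·q₂, giving q₂(c) = (90 − c − 3q₁)/6.
E[c₂] = 0.5·3 + 0.1·25 + 0.4·28 = 15.2
Firm 1's FOC against E[q₂] yields q₁ = (90 − 2·26 + E[c₂])/9 = (90 − 52 + 15.2)/9 = 5.91111.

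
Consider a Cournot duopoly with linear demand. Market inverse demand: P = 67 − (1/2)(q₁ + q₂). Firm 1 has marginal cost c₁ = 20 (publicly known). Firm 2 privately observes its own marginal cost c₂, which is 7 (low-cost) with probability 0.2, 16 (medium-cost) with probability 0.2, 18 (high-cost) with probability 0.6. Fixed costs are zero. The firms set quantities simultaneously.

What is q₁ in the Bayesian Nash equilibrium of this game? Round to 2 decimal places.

Type-c best response for Firm 2: q₂(c) = (67 − c) − q₁/2.
Firm 1 maximizes expected profit; its first-order condition is 67 − q₁ − (1/2)E[q₂] − 20 = 0.
Substituting E[q₂] and solving: E[c₂] = 15.4, so q₁ = (67 − 2·20 + 15.4)/(3/2) = 28.2667.

28.27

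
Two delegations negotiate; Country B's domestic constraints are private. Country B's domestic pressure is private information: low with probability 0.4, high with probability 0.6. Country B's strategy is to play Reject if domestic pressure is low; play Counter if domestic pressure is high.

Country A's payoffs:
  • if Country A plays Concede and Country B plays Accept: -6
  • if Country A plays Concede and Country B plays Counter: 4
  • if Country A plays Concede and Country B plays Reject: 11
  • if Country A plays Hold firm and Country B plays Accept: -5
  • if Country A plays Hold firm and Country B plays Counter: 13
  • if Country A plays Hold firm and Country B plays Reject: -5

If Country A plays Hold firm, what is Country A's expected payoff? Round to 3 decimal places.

E[Hold firm] = 0.4·(-5) + 0.6·13 = (-2) + 7.8 = 5.8

5.800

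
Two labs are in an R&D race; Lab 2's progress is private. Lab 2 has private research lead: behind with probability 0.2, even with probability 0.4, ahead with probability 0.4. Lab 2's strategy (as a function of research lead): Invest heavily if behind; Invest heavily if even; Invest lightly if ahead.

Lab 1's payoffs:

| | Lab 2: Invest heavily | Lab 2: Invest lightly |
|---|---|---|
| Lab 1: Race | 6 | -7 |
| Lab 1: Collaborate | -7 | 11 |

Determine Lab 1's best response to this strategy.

Race

E[Race] = 0.2·(6) + 0.4·(6) + 0.4·(-7) = 0.8
E[Collaborate] = 0.2·(-7) + 0.4·(-7) + 0.4·(11) = 0.2
Best response: Race (0.8 is the largest).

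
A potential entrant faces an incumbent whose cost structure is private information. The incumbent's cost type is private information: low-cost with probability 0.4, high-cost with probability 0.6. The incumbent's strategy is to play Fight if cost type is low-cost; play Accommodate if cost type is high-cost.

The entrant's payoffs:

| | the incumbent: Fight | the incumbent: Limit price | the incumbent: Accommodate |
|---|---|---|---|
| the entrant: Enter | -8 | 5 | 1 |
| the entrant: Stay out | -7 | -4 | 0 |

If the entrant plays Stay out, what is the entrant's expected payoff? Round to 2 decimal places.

-2.80

E[Stay out] = 0.4·(-7) + 0.6·0 = (-2.8) + 0 = -2.8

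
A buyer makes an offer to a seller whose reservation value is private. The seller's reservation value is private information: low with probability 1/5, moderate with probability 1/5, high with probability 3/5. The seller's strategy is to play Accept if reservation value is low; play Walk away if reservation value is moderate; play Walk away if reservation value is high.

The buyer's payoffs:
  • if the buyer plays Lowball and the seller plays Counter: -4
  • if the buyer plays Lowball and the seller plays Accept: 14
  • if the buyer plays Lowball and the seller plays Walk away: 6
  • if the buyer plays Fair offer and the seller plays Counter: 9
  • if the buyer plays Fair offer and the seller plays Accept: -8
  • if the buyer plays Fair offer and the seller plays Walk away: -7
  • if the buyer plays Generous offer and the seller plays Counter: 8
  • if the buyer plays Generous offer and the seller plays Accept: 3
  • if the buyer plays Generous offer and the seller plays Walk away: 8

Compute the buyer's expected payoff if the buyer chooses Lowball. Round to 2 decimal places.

Take the expectation over the seller's reservation value, weighting each type's action by its prior probability.
E[Lowball] = 1/5·14 + 1/5·6 + 3/5·6 = 14/5 + 6/5 + 18/5 = 38/5

7.60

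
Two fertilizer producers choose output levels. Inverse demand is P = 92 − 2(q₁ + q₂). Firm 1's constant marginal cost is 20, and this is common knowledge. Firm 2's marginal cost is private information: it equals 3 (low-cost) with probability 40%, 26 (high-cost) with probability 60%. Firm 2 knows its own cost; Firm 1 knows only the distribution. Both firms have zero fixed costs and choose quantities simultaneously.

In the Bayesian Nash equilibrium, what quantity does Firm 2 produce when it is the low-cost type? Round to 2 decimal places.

16.52

Type-c best response for Firm 2: q₂(c) = (92 − c)/4 − q₁/2.
Firm 1 maximizes expected profit; its first-order condition is 92 − 4q₁ − 2E[q₂] − 20 = 0.
Substituting E[q₂] and solving: E[c₂] = 16.8, so q₁ = (92 − 2·20 + 16.8)/6 = 11.4667.
q₂(low-cost) = (92 − 3 − 2·11.4667)/4 = 16.5167.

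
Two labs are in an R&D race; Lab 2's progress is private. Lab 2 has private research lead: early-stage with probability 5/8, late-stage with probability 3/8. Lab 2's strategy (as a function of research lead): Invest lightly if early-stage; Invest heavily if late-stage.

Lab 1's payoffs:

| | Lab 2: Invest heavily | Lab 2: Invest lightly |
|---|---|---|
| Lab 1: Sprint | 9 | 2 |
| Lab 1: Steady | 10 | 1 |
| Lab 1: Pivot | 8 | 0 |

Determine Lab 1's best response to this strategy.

E[Sprint] = 5/8·(2) + 3/8·(9) = 37/8
E[Steady] = 5/8·(1) + 3/8·(10) = 35/8
E[Pivot] = 5/8·(0) + 3/8·(8) = 3
Best response: Sprint (37/8 is the largest).

Sprint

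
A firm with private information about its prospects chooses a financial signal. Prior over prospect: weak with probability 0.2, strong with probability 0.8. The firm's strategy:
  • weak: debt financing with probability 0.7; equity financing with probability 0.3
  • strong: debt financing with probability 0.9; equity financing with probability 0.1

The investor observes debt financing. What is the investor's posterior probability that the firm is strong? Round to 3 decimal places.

0.837

Apply Bayes' rule using the sender's strategy as the likelihood.
P(debt financing) = 0.2·0.7 + 0.8·0.9 = 0.86
P(strong | debt financing) = (0.8·0.9) / 0.86 = 0.72 / 0.86 = 0.837209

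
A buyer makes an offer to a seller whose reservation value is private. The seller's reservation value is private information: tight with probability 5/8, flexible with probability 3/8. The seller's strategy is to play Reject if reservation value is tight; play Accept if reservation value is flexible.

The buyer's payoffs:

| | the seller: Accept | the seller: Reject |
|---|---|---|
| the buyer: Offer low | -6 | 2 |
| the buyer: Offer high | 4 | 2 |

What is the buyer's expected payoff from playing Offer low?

E[Offer low] = 5/8·2 + 3/8·(-6) = 5/4 + (-9/4) = -1

-1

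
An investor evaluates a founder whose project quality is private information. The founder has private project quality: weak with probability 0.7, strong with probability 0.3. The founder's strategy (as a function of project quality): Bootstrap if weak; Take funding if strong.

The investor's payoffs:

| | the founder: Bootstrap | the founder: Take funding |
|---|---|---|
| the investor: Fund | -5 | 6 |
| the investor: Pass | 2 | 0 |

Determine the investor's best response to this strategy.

E[Fund] = 0.7·(-5) + 0.3·(6) = -1.7
E[Pass] = 0.7·(2) + 0.3·(0) = 1.4
Best response: Pass (1.4 is the largest).

Pass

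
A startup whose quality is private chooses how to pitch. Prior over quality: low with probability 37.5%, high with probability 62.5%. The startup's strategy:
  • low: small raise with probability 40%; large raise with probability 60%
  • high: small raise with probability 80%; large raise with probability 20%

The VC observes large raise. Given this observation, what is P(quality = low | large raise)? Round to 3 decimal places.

0.643

P(large raise) = 0.375·0.6 + 0.625·0.2 = 0.35
P(low | large raise) = (0.375·0.6) / 0.35 = 0.225 / 0.35 = 0.642857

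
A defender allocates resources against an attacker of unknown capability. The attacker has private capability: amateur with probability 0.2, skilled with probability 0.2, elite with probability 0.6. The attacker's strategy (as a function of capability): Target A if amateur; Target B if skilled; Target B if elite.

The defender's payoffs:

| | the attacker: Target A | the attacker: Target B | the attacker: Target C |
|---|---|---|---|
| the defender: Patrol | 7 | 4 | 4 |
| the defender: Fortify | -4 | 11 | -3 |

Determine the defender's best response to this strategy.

E[Patrol] = 0.2·(7) + 0.2·(4) + 0.6·(4) = 4.6
E[Fortify] = 0.2·(-4) + 0.2·(11) + 0.6·(11) = 8
Best response: Fortify (8 is the largest).

Fortify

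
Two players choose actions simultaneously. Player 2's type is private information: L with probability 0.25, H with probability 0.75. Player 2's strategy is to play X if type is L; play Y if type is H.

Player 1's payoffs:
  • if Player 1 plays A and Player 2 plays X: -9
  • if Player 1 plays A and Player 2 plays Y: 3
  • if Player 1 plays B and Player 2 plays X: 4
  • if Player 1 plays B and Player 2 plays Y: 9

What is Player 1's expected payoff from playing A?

Take the expectation over Player 2's type, weighting each type's action by its prior probability.
E[A] = 0.25·(-9) + 0.75·3 = (-2.25) + 2.25 = 0

0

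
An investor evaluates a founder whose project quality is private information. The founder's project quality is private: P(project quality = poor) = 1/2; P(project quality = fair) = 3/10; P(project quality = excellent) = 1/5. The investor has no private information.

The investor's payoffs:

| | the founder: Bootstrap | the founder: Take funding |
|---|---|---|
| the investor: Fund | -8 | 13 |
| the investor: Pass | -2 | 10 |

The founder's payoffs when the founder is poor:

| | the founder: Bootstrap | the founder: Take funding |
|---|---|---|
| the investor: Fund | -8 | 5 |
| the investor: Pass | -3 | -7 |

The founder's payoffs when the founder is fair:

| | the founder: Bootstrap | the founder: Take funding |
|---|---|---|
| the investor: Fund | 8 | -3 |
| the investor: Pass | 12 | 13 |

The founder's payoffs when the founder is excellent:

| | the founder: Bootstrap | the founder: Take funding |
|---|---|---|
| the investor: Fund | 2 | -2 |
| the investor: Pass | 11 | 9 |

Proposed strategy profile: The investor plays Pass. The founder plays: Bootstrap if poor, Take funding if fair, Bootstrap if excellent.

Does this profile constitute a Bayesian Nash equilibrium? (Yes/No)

The investor plays Pass: E[Pass] = 1/2·(-2) + 3/10·(10) + 1/5·(-2) = 8/5; E[Fund] = -17/10. Best-responding. ✓
The founder (project quality poor), facing Pass: Bootstrap gives -3, Take funding gives -7. Proposed Bootstrap is best. ✓
The founder (project quality fair), facing Pass: Bootstrap gives 12, Take funding gives 13. Proposed Take funding is best. ✓
The founder (project quality excellent), facing Pass: Bootstrap gives 11, Take funding gives 9. Proposed Bootstrap is best. ✓

Yes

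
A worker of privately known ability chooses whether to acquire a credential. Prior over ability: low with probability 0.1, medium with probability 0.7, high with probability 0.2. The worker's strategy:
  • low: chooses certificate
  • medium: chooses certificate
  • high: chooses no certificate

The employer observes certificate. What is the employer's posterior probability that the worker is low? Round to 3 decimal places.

0.125

P(certificate) = 0.1·1 + 0.7·1 + 0.2·0 = 0.8
P(low | certificate) = (0.1·1) / 0.8 = 0.1 / 0.8 = 0.125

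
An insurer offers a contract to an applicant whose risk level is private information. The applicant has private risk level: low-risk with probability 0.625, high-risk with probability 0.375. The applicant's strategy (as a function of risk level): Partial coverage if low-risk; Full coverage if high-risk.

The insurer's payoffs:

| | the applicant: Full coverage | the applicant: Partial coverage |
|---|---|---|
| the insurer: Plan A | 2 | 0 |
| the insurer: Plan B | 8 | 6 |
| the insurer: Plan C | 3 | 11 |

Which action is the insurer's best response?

Compute the insurer's expected payoff for each action, taking the expectation over the applicant's type.
E[Plan A] = 0.625·(0) + 0.375·(2) = 0.75
E[Plan B] = 0.625·(6) + 0.375·(8) = 6.75
E[Plan C] = 0.625·(11) + 0.375·(3) = 8
Best response: Plan C (8 is the largest).

Plan C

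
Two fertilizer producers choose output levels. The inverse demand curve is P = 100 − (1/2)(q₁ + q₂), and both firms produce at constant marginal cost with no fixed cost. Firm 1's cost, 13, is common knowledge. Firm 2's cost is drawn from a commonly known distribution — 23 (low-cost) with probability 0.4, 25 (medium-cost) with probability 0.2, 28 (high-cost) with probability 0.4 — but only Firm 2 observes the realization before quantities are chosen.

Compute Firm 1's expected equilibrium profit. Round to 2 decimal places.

Type-c best response for Firm 2: q₂(c) = (100 − c) − q₁/2.
Firm 1 maximizes expected profit; its first-order condition is 100 − q₁ − (1/2)E[q₂] − 13 = 0.
Substituting E[q₂] and solving: E[c₂] = 25.4, so q₁ = (100 − 2·13 + 25.4)/(3/2) = 66.2667.
E[P] = 100 − (1/2)·(q₁ + E[q₂]) = 46.1333; Firm 1's expected profit = (E[P] − 13)·q₁ = (46.1333 − 13)·66.2667 = 2195.64.

2195.64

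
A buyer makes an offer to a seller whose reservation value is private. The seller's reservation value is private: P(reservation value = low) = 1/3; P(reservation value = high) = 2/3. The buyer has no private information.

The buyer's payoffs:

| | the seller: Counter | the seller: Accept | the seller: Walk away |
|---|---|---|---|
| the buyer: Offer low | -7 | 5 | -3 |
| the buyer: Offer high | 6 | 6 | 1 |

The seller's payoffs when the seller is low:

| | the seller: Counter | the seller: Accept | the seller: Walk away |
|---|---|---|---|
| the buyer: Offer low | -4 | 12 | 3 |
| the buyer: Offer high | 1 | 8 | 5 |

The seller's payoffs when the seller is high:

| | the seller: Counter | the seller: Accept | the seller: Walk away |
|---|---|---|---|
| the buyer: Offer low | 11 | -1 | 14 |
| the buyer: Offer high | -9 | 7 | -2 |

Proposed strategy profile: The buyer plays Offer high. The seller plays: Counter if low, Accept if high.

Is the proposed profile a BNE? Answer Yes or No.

No

The buyer plays Offer high: E[Offer high] = 1/3·(6) + 2/3·(6) = 6; E[Offer low] = 1. Best-responding. ✓
The seller (reservation value low), facing Offer high: Counter gives 1, Accept gives 8, Walk away gives 5. Proposed Counter is not best — profitable deviation exists. ✗
The seller (reservation value high), facing Offer high: Counter gives -9, Accept gives 7, Walk away gives -2. Proposed Accept is best. ✓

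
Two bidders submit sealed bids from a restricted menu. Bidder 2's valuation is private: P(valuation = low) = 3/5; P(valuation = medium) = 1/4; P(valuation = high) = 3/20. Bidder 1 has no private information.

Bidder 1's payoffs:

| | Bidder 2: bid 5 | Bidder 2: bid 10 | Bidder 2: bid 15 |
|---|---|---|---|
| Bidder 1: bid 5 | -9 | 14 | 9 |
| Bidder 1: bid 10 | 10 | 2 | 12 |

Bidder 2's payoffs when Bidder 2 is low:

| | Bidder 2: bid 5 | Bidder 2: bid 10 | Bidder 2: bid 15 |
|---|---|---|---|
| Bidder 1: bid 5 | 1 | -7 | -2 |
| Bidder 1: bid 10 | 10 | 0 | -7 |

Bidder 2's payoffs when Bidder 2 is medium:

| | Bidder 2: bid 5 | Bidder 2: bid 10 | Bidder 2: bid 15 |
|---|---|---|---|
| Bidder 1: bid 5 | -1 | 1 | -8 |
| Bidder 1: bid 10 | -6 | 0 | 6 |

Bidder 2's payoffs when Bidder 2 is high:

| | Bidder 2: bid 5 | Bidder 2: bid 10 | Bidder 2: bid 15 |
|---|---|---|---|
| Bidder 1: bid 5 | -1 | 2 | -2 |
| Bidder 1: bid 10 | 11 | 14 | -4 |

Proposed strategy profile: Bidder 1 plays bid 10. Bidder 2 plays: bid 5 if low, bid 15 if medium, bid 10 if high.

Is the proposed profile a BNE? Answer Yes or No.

Yes

A profile is a BNE iff every type of every player is best-responding given beliefs about the other side.
Bidder 1 plays bid 10: E[bid 10] = 3/5·(10) + 1/4·(12) + 3/20·(2) = 93/10; E[bid 5] = -21/20. Best-responding. ✓
Bidder 2 (valuation low), facing bid 10: bid 5 gives 10, bid 10 gives 0, bid 15 gives -7. Proposed bid 5 is best. ✓
Bidder 2 (valuation medium), facing bid 10: bid 5 gives -6, bid 10 gives 0, bid 15 gives 6. Proposed bid 15 is best. ✓
Bidder 2 (valuation high), facing bid 10: bid 5 gives 11, bid 10 gives 14, bid 15 gives -4. Proposed bid 10 is best. ✓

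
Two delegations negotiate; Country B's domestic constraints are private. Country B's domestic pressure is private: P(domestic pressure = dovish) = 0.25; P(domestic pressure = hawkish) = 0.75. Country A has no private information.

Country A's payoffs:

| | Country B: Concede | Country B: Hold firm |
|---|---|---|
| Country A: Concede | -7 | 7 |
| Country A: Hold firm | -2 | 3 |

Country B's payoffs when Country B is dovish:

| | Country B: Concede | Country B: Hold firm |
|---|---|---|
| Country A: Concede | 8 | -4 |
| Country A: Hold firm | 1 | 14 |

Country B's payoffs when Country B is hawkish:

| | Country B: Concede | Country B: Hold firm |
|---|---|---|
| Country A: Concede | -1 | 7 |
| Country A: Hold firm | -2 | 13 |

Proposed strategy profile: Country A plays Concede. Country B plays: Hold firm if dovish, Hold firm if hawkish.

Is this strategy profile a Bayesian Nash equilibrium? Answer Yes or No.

Country A plays Concede: E[Concede] = 0.25·(7) + 0.75·(7) = 7; E[Hold firm] = 3. Best-responding. ✓
Country B (domestic pressure dovish), facing Concede: Concede gives 8, Hold firm gives -4. Proposed Hold firm is not best — profitable deviation exists. ✗
Country B (domestic pressure hawkish), facing Concede: Concede gives -1, Hold firm gives 7. Proposed Hold firm is best. ✓

No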